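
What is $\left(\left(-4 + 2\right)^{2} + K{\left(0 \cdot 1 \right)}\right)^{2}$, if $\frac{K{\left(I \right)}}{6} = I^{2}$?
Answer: $16$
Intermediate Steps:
$K{\left(I \right)} = 6 I^{2}$
$\left(\left(-4 + 2\right)^{2} + K{\left(0 \cdot 1 \right)}\right)^{2} = \left(\left(-4 + 2\right)^{2} + 6 \left(0 \cdot 1\right)^{2}\right)^{2} = \left(\left(-2\right)^{2} + 6 \cdot 0^{2}\right)^{2} = \left(4 + 6 \cdot 0\right)^{2} = \left(4 + 0\right)^{2} = 4^{2} = 16$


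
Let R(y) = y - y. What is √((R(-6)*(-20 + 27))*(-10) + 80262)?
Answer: 21*√182 ≈ 283.31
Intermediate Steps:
R(y) = 0
√((R(-6)*(-20 + 27))*(-10) + 80262) = √((0*(-20 + 27))*(-10) + 80262) = √((0*7)*(-10) + 80262) = √(0*(-10) + 80262) = √(0 + 80262) = √80262 = 21*√182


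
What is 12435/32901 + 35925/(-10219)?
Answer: -31966520/10188343 ≈ -3.1376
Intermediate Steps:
12435/32901 + 35925/(-10219) = 12435*(1/32901) + 35925*(-1/10219) = 4145/10967 - 35925/10219 = -31966520/10188343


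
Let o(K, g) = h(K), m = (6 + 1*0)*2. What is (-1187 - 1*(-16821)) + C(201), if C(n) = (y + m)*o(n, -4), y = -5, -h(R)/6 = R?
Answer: 7192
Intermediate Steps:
h(R) = -6*R
m = 12 (m = (6 + 0)*2 = 6*2 = 12)
o(K, g) = -6*K
C(n) = -42*n (C(n) = (-5 + 12)*(-6*n) = 7*(-6*n) = -42*n)
(-1187 - 1*(-16821)) + C(201) = (-1187 - 1*(-16821)) - 42*201 = (-1187 + 16821) - 8442 = 15634 - 8442 = 7192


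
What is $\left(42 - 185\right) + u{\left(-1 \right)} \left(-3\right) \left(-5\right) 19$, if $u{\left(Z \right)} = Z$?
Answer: $-428$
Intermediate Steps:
$\left(42 - 185\right) + u{\left(-1 \right)} \left(-3\right) \left(-5\right) 19 = \left(42 - 185\right) + \left(-1\right) \left(-3\right) \left(-5\right) 19 = -143 + 3 \left(-5\right) 19 = -143 - 285 = -428$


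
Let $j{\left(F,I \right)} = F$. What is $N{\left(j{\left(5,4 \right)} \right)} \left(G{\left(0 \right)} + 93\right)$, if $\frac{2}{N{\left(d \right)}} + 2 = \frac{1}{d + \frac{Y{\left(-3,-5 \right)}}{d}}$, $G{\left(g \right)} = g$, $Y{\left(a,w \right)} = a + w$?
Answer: $- \frac{3162}{29} \approx -109.03$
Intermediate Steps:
$N{\left(d \right)} = \frac{2}{-2 + \frac{1}{d - \frac{8}{d}}}$ ($N{\left(d \right)} = \frac{2}{-2 + \frac{1}{d + \frac{-3 - 5}{d}}} = \frac{2}{-2 + \frac{1}{d - \frac{8}{d}}}$)
$N{\left(j{\left(5,4 \right)} \right)} \left(G{\left(0 \right)} + 93\right) = \frac{2 \left(-8 + 5^{2}\right)}{16 + 5 - 2 \cdot 5^{2}} \left(0 + 93\right) = \frac{2 \left(-8 + 25\right)}{16 + 5 - 50} \cdot 93 = 2 \frac{1}{16 + 5 - 50} \cdot 17 \cdot 93 = 2 \frac{1}{-29} \cdot 17 \cdot 93 = 2 \left(- \frac{1}{29}\right) 17 \cdot 93 = \left(- \frac{34}{29}\right) 93 = - \frac{3162}{29}$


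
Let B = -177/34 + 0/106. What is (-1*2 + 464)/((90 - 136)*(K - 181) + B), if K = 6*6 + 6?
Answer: 15708/217219 ≈ 0.072314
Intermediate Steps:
K = 42 (K = 36 + 6 = 42)
B = -177/34 (B = -177*1/34 + 0*(1/106) = -177/34 + 0 = -177/34 ≈ -5.2059)
(-1*2 + 464)/((90 - 136)*(K - 181) + B) = (-1*2 + 464)/((90 - 136)*(42 - 181) - 177/34) = (-2 + 464)/(-46*(-139) - 177/34) = 462/(6394 - 177/34) = 462/(217219/34) = 462*(34/217219) = 15708/217219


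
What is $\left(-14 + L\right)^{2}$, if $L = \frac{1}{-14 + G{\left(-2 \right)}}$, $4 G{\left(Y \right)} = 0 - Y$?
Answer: $\frac{144400}{729} \approx 198.08$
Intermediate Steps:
$G{\left(Y \right)} = - \frac{Y}{4}$ ($G{\left(Y \right)} = \frac{0 - Y}{4} = \frac{\left(-1\right) Y}{4} = - \frac{Y}{4}$)
$L = - \frac{2}{27}$ ($L = \frac{1}{-14 - - \frac{1}{2}} = \frac{1}{-14 + \frac{1}{2}} = \frac{1}{- \frac{27}{2}} = - \frac{2}{27} \approx -0.074074$)
$\left(-14 + L\right)^{2} = \left(-14 - \frac{2}{27}\right)^{2} = \left(- \frac{380}{27}\right)^{2} = \frac{144400}{729}$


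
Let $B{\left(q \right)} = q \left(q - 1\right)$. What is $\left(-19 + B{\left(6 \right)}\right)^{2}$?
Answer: $121$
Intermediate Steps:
$B{\left(q \right)} = q \left(-1 + q\right)$
$\left(-19 + B{\left(6 \right)}\right)^{2} = \left(-19 + 6 \left(-1 + 6\right)\right)^{2} = \left(-19 + 6 \cdot 5\right)^{2} = \left(-19 + 30\right)^{2} = 11^{2} = 121$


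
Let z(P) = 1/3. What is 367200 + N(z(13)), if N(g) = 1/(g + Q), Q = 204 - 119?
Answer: 94003203/256 ≈ 3.6720e+5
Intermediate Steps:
Q = 85
z(P) = 1/3
N(g) = 1/(85 + g) (N(g) = 1/(g + 85) = 1/(85 + g))
367200 + N(z(13)) = 367200 + 1/(85 + 1/3) = 367200 + 1/(256/3) = 367200 + 3/256 = 94003203/256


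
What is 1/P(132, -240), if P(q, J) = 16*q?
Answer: 1/2112 ≈ 0.00047348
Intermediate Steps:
1/P(132, -240) = 1/(16*132) = 1/2112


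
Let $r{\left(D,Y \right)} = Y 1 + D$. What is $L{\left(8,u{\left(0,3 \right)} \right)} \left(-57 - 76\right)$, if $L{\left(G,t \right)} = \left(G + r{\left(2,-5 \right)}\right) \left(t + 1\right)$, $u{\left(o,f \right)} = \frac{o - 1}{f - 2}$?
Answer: $0$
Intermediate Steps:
$r{\left(D,Y \right)} = D + Y$ ($r{\left(D,Y \right)} = Y + D = D + Y$)
$u{\left(o,f \right)} = \frac{-1 + o}{-2 + f}$
$L{\left(G,t \right)} = \left(1 + t\right) \left(-3 + G\right)$ ($L{\left(G,t \right)} = \left(G + \left(2 - 5\right)\right) \left(t + 1\right) = \left(G - 3\right) \left(1 + t\right) = \left(-3 + G\right) \left(1 + t\right) = \left(1 + t\right) \left(-3 + G\right)$)
$L{\left(8,u{\left(0,3 \right)} \right)} \left(-57 - 76\right) = \left(-3 + 8 - 3 \frac{-1 + 0}{-2 + 3} + 8 \frac{-1 + 0}{-2 + 3}\right) \left(-57 - 76\right) = \left(-3 + 8 - 3 \cdot 1^{-1} \left(-1\right) + 8 \cdot 1^{-1} \left(-1\right)\right) \left(-133\right) = \left(-3 + 8 - 3 \cdot 1 \left(-1\right) + 8 \cdot 1 \left(-1\right)\right) \left(-133\right) = \left(-3 + 8 - -3 + 8 \left(-1\right)\right) \left(-133\right) = \left(-3 + 8 + 3 - 8\right) \left(-133\right) = 0 \left(-133\right) = 0$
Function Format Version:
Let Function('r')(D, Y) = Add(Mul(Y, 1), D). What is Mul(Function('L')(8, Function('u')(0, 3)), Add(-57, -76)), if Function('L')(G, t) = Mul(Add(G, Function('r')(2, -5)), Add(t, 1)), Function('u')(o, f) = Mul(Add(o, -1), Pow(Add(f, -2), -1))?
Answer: 0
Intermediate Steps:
Function('r')(D, Y) = Add(D, Y) (Function('r')(D, Y) = Add(Y, D) = Add(D, Y))
Function('u')(o, f) = Mul(Pow(Add(-2, f), -1), Add(-1, o)) (Function('u')(o, f) = Mul(Add(-1, o), Pow(Add(-2, f), -1)) = Mul(Pow(Add(-2, f), -1), Add(-1, o)))
Function('L')(G, t) = Mul(Add(1, t), Add(-3, G)) (Function('L')(G, t) = Mul(Add(G, Add(2, -5)), Add(t, 1)) = Mul(Add(G, -3), Add(1, t)) = Mul(Add(-3, G), Add(1, t)) = Mul(Add(1, t), Add(-3, G)))
Mul(Function('L')(8, Function('u')(0, 3)), Add(-57, -76)) = Mul(Add(-3, 8, Mul(-3, Mul(Pow(Add(-2, 3), -1), Add(-1, 0))), Mul(8, Mul(Pow(Add(-2, 3), -1), Add(-1, 0)))), Add(-57, -76)) = Mul(Add(-3, 8, Mul(-3, Mul(Pow(1, -1), -1)), Mul(8, Mul(Pow(1, -1), -1))), -133) = Mul(Add(-3, 8, Mul(-3, Mul(1, -1)), Mul(8, Mul(1, -1))), -133) = Mul(Add(-3, 8, Mul(-3, -1), Mul(8, -1)), -133) = Mul(Add(-3, 8, 3, -8), -133) = Mul(0, -133) = 0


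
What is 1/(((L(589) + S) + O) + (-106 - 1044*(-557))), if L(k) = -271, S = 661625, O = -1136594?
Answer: 1/106162 ≈ 9.4196e-6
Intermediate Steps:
1/(((L(589) + S) + O) + (-106 - 1044*(-557))) = 1/(((-271 + 661625) - 1136594) + (-106 - 1044*(-557))) = 1/((661354 - 1136594) + (-106 + 581508)) = 1/(-475240 + 581402) = 1/106162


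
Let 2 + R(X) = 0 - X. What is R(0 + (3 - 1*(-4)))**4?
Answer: 6561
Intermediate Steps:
R(X) = -2 - X (R(X) = -2 + (0 - X) = -2 - X)
R(0 + (3 - 1*(-4)))**4 = (-2 - (0 + (3 - 1*(-4))))**4 = (-2 - (0 + (3 + 4)))**4 = (-2 - (0 + 7))**4 = (-2 - 1*7)**4 = (-2 - 7)**4 = (-9)**4 = 6561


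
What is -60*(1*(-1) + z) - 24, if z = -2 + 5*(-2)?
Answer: 756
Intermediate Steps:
z = -12 (z = -2 - 10 = -12)
-60*(1*(-1) + z) - 24 = -60*(1*(-1) - 12) - 24 = -60*(-1 - 12) - 24 = -60*(-13) - 24 = 780 - 24 = 756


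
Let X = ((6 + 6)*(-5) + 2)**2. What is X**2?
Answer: 11316496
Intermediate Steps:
X = 3364 (X = (12*(-5) + 2)**2 = (-60 + 2)**2 = (-58)**2 = 3364)
X**2 = 3364**2 = 11316496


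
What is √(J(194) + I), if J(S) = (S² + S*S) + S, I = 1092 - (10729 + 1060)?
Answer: √64769 ≈ 254.50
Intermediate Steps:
I = -10697 (I = 1092 - 1*11789 = 1092 - 11789 = -10697)
J(S) = S + 2*S² (J(S) = (S² + S²) + S = 2*S² + S = S + 2*S²)
√(J(194) + I) = √(194*(1 + 2*194) - 10697) = √(194*(1 + 388) - 10697) = √(194*389 - 10697) = √(75466 - 10697) = √64769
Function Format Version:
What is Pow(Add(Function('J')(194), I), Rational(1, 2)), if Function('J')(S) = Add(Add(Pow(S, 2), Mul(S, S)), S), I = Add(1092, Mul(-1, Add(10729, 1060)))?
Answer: Pow(64769, Rational(1, 2)) ≈ 254.50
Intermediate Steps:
I = -10697 (I = Add(1092, Mul(-1, 11789)) = Add(1092, -11789) = -10697)
Function('J')(S) = Add(S, Mul(2, Pow(S, 2))) (Function('J')(S) = Add(Add(Pow(S, 2), Pow(S, 2)), S) = Add(Mul(2, Pow(S, 2)), S) = Add(S, Mul(2, Pow(S, 2))))
Pow(Add(Function('J')(194), I), Rational(1, 2)) = Pow(Add(Mul(194, Add(1, Mul(2, 194))), -10697), Rational(1, 2)) = Pow(Add(Mul(194, Add(1, 388)), -10697), Rational(1, 2)) = Pow(Add(Mul(194, 389), -10697), Rational(1, 2)) = Pow(Add(75466, -10697), Rational(1, 2)) = Pow(64769, Rational(1, 2))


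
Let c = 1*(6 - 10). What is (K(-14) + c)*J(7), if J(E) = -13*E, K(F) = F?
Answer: 1638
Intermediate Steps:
c = -4 (c = 1*(-4) = -4)
(K(-14) + c)*J(7) = (-14 - 4)*(-13*7) = -18*(-91) = 1638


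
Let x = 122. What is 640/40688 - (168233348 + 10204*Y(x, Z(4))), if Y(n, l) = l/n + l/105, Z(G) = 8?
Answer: -2740194033618196/16287915 ≈ -1.6823e+8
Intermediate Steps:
Y(n, l) = l/105 + l/n (Y(n, l) = l/n + l*(1/105) = l/n + l/105 = l/105 + l/n)
640/40688 - (168233348 + 10204*Y(x, Z(4))) = 640/40688 - 10204/(1/(((1/105)*8 + 8/122) + 16487)) = 640*(1/40688) - (17664583172/105 + 40816/61) = 40/2543 - 10204/(1/((8/105 + 4/61) + 16487)) = 40/2543 - 10204/(1/(908/6405 + 16487)) = 40/2543 - 10204/(1/(105600143/6405)) = 40/2543 - 10204/6405/105600143 = 40/2543 - 10204*105600143/6405 = 40/2543 - 1077543859172/6405 = -2740194033618196/16287915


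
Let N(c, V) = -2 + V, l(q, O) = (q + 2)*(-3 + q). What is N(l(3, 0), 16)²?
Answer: 196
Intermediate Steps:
l(q, O) = (-3 + q)*(2 + q) (l(q, O) = (2 + q)*(-3 + q) = (-3 + q)*(2 + q))
N(l(3, 0), 16)² = (-2 + 16)² = 14² = 196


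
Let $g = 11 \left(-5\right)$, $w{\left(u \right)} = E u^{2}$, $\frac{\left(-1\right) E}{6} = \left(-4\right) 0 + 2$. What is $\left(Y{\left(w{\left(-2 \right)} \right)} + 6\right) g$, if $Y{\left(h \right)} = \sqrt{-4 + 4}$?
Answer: $-330$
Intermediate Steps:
$E = -12$ ($E = - 6 \left(\left(-4\right) 0 + 2\right) = - 6 \left(0 + 2\right) = \left(-6\right) 2 = -12$)
$w{\left(u \right)} = - 12 u^{2}$
$Y{\left(h \right)} = 0$ ($Y{\left(h \right)} = \sqrt{0} = 0$)
$g = -55$
$\left(Y{\left(w{\left(-2 \right)} \right)} + 6\right) g = \left(0 + 6\right) \left(-55\right) = 6 \left(-55\right) = -330$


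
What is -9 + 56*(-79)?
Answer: -4433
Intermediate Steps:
-9 + 56*(-79) = -9 - 4424 = -4433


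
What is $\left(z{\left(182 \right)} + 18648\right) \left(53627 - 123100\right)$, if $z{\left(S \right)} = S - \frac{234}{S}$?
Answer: $- \frac{9156610873}{7} \approx -1.3081 \cdot 10^{9}$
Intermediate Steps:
$z{\left(S \right)} = S - \frac{234}{S}$
$\left(z{\left(182 \right)} + 18648\right) \left(53627 - 123100\right) = \left(\left(182 - \frac{234}{182}\right) + 18648\right) \left(53627 - 123100\right) = \left(\left(182 - \frac{9}{7}\right) + 18648\right) \left(-69473\right) = \left(\frac{1265}{7} + 18648\right) \left(-69473\right) = \frac{131801}{7} \left(-69473\right) = - \frac{9156610873}{7}$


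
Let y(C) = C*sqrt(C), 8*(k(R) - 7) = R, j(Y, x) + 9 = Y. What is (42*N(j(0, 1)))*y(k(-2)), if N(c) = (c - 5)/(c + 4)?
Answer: 11907*sqrt(3)/10 ≈ 2062.4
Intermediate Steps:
j(Y, x) = -9 + Y
k(R) = 7 + R/8
N(c) = (-5 + c)/(4 + c)
y(C) = C**(3/2)
(42*N(j(0, 1)))*y(k(-2)) = (42*((-5 + (-9 + 0))/(4 + (-9 + 0))))*(7 + (1/8)*(-2))**(3/2) = (42*((-5 - 9)/(4 - 9)))*(7 - 1/4)**(3/2) = (42*(-14/(-5)))*(27/4)**(3/2) = (42*(-1/5*(-14)))*(81*sqrt(3)/8) = (42*(14/5))*(81*sqrt(3)/8) = 588*(81*sqrt(3)/8)/5 = 11907*sqrt(3)/10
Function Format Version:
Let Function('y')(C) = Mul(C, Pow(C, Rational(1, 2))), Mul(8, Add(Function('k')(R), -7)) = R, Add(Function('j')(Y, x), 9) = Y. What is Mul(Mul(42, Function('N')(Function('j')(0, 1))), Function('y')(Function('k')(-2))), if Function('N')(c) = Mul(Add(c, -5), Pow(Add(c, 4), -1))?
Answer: Mul(Rational(11907, 10), Pow(3, Rational(1, 2))) ≈ 2062.4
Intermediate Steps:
Function('j')(Y, x) = Add(-9, Y)
Function('k')(R) = Add(7, Mul(Rational(1, 8), R))
Function('N')(c) = Mul(Pow(Add(4, c), -1), Add(-5, c)) (Function('N')(c) = Mul(Add(-5, c), Pow(Add(4, c), -1)) = Mul(Pow(Add(4, c), -1), Add(-5, c)))
Function('y')(C) = Pow(C, Rational(3, 2))
Mul(Mul(42, Function('N')(Function('j')(0, 1))), Function('y')(Function('k')(-2))) = Mul(Mul(42, Mul(Pow(Add(4, Add(-9, 0)), -1), Add(-5, Add(-9, 0)))), Pow(Add(7, Mul(Rational(1, 8), -2)), Rational(3, 2))) = Mul(Mul(42, Mul(Pow(Add(4, -9), -1), Add(-5, -9))), Pow(Add(7, Rational(-1, 4)), Rational(3, 2))) = Mul(Mul(42, Mul(Pow(-5, -1), -14)), Pow(Rational(27, 4), Rational(3, 2))) = Mul(Mul(42, Mul(Rational(-1, 5), -14)), Mul(Rational(81, 8), Pow(3, Rational(1, 2)))) = Mul(Mul(42, Rational(14, 5)), Mul(Rational(81, 8), Pow(3, Rational(1, 2)))) = Mul(Rational(588, 5), Mul(Rational(81, 8), Pow(3, Rational(1, 2)))) = Mul(Rational(11907, 10), Pow(3, Rational(1, 2)))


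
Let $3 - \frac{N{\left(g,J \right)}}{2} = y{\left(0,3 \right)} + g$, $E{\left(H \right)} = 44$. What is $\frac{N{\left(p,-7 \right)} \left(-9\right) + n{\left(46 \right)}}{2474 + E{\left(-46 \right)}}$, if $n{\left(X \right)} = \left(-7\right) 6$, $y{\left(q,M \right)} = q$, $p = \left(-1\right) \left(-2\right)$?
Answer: $- \frac{30}{1259} \approx -0.023828$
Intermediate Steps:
$p = 2$
$n{\left(X \right)} = -42$
$N{\left(g,J \right)} = 6 - 2 g$ ($N{\left(g,J \right)} = 6 - 2 \left(0 + g\right) = 6 - 2 g$)
$\frac{N{\left(p,-7 \right)} \left(-9\right) + n{\left(46 \right)}}{2474 + E{\left(-46 \right)}} = \frac{\left(6 - 4\right) \left(-9\right) - 42}{2474 + 44} = \frac{\left(6 - 4\right) \left(-9\right) - 42}{2518} = \left(2 \left(-9\right) - 42\right) \frac{1}{2518} = \left(-18 - 42\right) \frac{1}{2518} = \left(-60\right) \frac{1}{2518} = - \frac{30}{1259}$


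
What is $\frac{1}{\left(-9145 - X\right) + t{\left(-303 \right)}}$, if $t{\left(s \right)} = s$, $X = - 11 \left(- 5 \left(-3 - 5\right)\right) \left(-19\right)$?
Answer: $- \frac{1}{17808} \approx -5.6155 \cdot 10^{-5}$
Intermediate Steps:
$X = 8360$ ($X = - 11 \left(\left(-5\right) \left(-8\right)\right) \left(-19\right) = \left(-11\right) 40 \left(-19\right) = \left(-440\right) \left(-19\right) = 8360$)
$\frac{1}{\left(-9145 - X\right) + t{\left(-303 \right)}} = \frac{1}{\left(-9145 - 8360\right) - 303} = \frac{1}{-17505 - 303} = \frac{1}{-17808} = - \frac{1}{17808}$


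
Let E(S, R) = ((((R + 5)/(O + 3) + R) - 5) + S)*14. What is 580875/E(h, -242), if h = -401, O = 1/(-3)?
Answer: -154900/2751 ≈ -56.307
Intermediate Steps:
O = -1/3 ≈ -0.33333
E(S, R) = -175/4 + 14*S + 77*R/4 (E(S, R) = ((((R + 5)/(-1/3 + 3) + R) - 5) + S)*14 = ((((5 + R)/(8/3) + R) - 5) + S)*14 = ((((5 + R)*(3/8) + R) - 5) + S)*14 = ((((15/8 + 3*R/8) + R) - 5) + S)*14 = (((15/8 + 11*R/8) - 5) + S)*14 = ((-25/8 + 11*R/8) + S)*14 = (-25/8 + S + 11*R/8)*14 = -175/4 + 14*S + 77*R/4)
580875/E(h, -242) = 580875/(-175/4 + 14*(-401) + (77/4)*(-242)) = 580875/(-175/4 - 5614 - 9317/2) = 580875/(-41265/4) = 580875*(-4/41265) = -154900/2751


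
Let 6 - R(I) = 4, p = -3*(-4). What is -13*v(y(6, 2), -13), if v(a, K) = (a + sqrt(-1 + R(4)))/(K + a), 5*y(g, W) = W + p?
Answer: 247/51 ≈ 4.8431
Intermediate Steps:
p = 12
R(I) = 2 (R(I) = 6 - 1*4 = 6 - 4 = 2)
y(g, W) = 12/5 + W/5 (y(g, W) = (W + 12)/5 = (12 + W)/5 = 12/5 + W/5)
v(a, K) = (1 + a)/(K + a) (v(a, K) = (a + sqrt(-1 + 2))/(K + a) = (a + sqrt(1))/(K + a) = (a + 1)/(K + a) = (1 + a)/(K + a))
-13*v(y(6, 2), -13) = -13*(1 + (12/5 + (1/5)*2))/(-13 + (12/5 + (1/5)*2)) = -13*(1 + (12/5 + 2/5))/(-13 + (12/5 + 2/5)) = -13*(1 + 14/5)/(-13 + 14/5) = -13*19/((-51/5)*5) = -(-65)*19/(51*5) = -13*(-19/51) = 247/51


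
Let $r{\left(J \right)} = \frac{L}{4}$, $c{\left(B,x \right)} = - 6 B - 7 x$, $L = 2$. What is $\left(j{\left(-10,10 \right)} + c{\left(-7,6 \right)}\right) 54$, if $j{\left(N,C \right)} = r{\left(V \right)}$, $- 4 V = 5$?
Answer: $27$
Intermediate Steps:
$V = - \frac{5}{4}$ ($V = \left(- \frac{1}{4}\right) 5 = - \frac{5}{4} \approx -1.25$)
$c{\left(B,x \right)} = - 7 x - 6 B$
$r{\left(J \right)} = \frac{1}{2}$ ($r{\left(J \right)} = \frac{2}{4} = 2 \cdot \frac{1}{4} = \frac{1}{2}$)
$j{\left(N,C \right)} = \frac{1}{2}$
$\left(j{\left(-10,10 \right)} + c{\left(-7,6 \right)}\right) 54 = \left(\frac{1}{2} - 0\right) 54 = \left(\frac{1}{2} + \left(-42 + 42\right)\right) 54 = \left(\frac{1}{2} + 0\right) 54 = \frac{1}{2} \cdot 54 = 27$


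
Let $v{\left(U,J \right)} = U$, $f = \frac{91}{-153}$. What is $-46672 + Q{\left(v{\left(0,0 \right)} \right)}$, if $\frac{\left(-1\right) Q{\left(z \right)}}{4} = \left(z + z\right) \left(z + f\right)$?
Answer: $-46672$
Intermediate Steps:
$f = - \frac{91}{153}$ ($f = 91 \left(- \frac{1}{153}\right) = - \frac{91}{153} \approx -0.59477$)
$Q{\left(z \right)} = - 8 z \left(- \frac{91}{153} + z\right)$ ($Q{\left(z \right)} = - 4 \left(z + z\right) \left(z - \frac{91}{153}\right) = - 4 \cdot 2 z \left(- \frac{91}{153} + z\right) = - 8 z \left(- \frac{91}{153} + z\right)$)
$-46672 + Q{\left(v{\left(0,0 \right)} \right)} = -46672 + \frac{8}{153} \cdot 0 \left(91 - 0\right) = -46672 + \frac{8}{153} \cdot 0 \left(91 + 0\right) = -46672 + \frac{8}{153} \cdot 0 \cdot 91 = -46672 + 0 = -46672$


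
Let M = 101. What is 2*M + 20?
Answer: 222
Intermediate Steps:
2*M + 20 = 2*101 + 20 = 202 + 20 = 222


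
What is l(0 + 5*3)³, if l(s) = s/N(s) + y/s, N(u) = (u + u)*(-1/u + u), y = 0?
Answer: 3375/89915392 ≈ 3.7535e-5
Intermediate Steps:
N(u) = 2*u*(u - 1/u) (N(u) = (2*u)*(u - 1/u) = 2*u*(u - 1/u))
l(s) = s/(-2 + 2*s²) (l(s) = s/(-2 + 2*s²) + 0/s = s/(-2 + 2*s²) + 0 = s/(-2 + 2*s²))
l(0 + 5*3)³ = ((0 + 5*3)/(2*(-1 + (0 + 5*3)²)))³ = ((0 + 15)/(2*(-1 + (0 + 15)²)))³ = ((½)*15/(-1 + 15²))³ = ((½)*15/(-1 + 225))³ = ((½)*15/224)³ = ((½)*15*(1/224))³ = (15/448)³ = 3375/89915392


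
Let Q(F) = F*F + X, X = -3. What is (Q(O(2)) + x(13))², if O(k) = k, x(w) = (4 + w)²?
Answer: 84100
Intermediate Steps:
Q(F) = -3 + F² (Q(F) = F*F - 3 = F² - 3 = -3 + F²)
(Q(O(2)) + x(13))² = ((-3 + 2²) + (4 + 13)²)² = ((-3 + 4) + 17²)² = (1 + 289)² = 290² = 84100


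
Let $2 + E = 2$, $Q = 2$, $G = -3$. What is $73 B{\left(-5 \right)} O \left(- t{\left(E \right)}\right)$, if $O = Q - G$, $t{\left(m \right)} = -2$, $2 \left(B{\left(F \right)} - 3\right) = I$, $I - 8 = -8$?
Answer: $2190$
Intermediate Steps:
$I = 0$ ($I = 8 - 8 = 0$)
$B{\left(F \right)} = 3$ ($B{\left(F \right)} = 3 + \frac{1}{2} \cdot 0 = 3 + 0 = 3$)
$E = 0$ ($E = -2 + 2 = 0$)
$O = 5$ ($O = 2 - -3 = 2 + 3 = 5$)
$73 B{\left(-5 \right)} O \left(- t{\left(E \right)}\right) = 73 \cdot 3 \cdot 5 \left(\left(-1\right) \left(-2\right)\right) = 219 \cdot 5 \cdot 2 = 219 \cdot 10 = 2190$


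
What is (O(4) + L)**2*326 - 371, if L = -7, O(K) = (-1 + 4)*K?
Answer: 7779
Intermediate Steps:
O(K) = 3*K
(O(4) + L)**2*326 - 371 = (3*4 - 7)**2*326 - 371 = (12 - 7)**2*326 - 371 = 5**2*326 - 371 = 25*326 - 371 = 8150 - 371 = 7779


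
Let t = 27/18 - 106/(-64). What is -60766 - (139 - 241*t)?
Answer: -1924619/32 ≈ -60144.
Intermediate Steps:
t = 101/32 (t = 27*(1/18) - 106*(-1/64) = 3/2 + 53/32 = 101/32 ≈ 3.1563)
-60766 - (139 - 241*t) = -60766 - (139 - 241*101/32) = -60766 - (139 - 24341/32) = -60766 - 1*(-19893/32) = -60766 + 19893/32 = -1924619/32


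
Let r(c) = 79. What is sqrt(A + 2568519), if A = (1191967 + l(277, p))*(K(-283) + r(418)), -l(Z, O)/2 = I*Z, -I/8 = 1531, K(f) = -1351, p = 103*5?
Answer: I*sqrt(10144632129) ≈ 1.0072e+5*I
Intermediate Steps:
p = 515
I = -12248 (I = -8*1531 = -12248)
l(Z, O) = 24496*Z (l(Z, O) = -(-24496)*Z = 24496*Z)
A = -10147200648 (A = (1191967 + 24496*277)*(-1351 + 79) = (1191967 + 6785392)*(-1272) = 7977359*(-1272) = -10147200648)
sqrt(A + 2568519) = sqrt(-10147200648 + 2568519) = sqrt(-10144632129) = I*sqrt(10144632129)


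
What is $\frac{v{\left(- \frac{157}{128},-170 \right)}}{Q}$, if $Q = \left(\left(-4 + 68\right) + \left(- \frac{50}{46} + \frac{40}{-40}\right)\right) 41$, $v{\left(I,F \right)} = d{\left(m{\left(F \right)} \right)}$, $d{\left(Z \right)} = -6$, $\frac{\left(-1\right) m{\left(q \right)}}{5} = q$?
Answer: $- \frac{69}{29192} \approx -0.0023637$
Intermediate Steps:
$m{\left(q \right)} = - 5 q$
$v{\left(I,F \right)} = -6$
$Q = \frac{58384}{23}$ ($Q = \left(64 + \left(\left(-50\right) \frac{1}{46} + 40 \left(- \frac{1}{40}\right)\right)\right) 41 = \left(64 - \frac{48}{23}\right) 41 = \frac{1424}{23} \cdot 41 = \frac{58384}{23} \approx 2538.4$)
$\frac{v{\left(- \frac{157}{128},-170 \right)}}{Q} = - \frac{6}{\frac{58384}{23}} = \left(-6\right) \frac{23}{58384} = - \frac{69}{29192}$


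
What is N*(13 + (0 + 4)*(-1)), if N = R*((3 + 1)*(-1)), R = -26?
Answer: 936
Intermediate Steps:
N = 104 (N = -26*(3 + 1)*(-1) = -104*(-1) = -26*(-4) = 104)
N*(13 + (0 + 4)*(-1)) = 104*(13 + (0 + 4)*(-1)) = 104*(13 + 4*(-1)) = 104*(13 - 4) = 104*9 = 936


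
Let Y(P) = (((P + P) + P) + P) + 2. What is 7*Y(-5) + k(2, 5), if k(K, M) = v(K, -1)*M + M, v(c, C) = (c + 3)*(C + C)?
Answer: -171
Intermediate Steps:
v(c, C) = 2*C*(3 + c) (v(c, C) = (3 + c)*(2*C) = 2*C*(3 + c))
Y(P) = 2 + 4*P (Y(P) = ((2*P + P) + P) + 2 = (3*P + P) + 2 = 4*P + 2 = 2 + 4*P)
k(K, M) = M + M*(-6 - 2*K) (k(K, M) = (2*(-1)*(3 + K))*M + M = (-6 - 2*K)*M + M = M*(-6 - 2*K) + M = M + M*(-6 - 2*K))
7*Y(-5) + k(2, 5) = 7*(2 + 4*(-5)) - 1*5*(5 + 2*2) = 7*(2 - 20) - 1*5*(5 + 4) = 7*(-18) - 1*5*9 = -126 - 45 = -171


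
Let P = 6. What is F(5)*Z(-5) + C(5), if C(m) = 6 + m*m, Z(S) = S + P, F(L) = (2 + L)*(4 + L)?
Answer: 94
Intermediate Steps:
Z(S) = 6 + S (Z(S) = S + 6 = 6 + S)
C(m) = 6 + m²
F(5)*Z(-5) + C(5) = (8 + 5² + 6*5)*(6 - 5) + (6 + 5²) = (8 + 25 + 30)*1 + (6 + 25) = 63*1 + 31 = 63 + 31 = 94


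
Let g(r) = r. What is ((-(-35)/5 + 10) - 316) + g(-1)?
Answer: -300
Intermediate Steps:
((-(-35)/5 + 10) - 316) + g(-1) = ((-(-35)/5 + 10) - 316) - 1 = ((-7*(-1) + 10) - 316) - 1 = ((7 + 10) - 316) - 1 = (17 - 316) - 1 = -299 - 1 = -300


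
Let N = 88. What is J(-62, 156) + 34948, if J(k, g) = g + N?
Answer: 35192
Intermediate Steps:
J(k, g) = 88 + g (J(k, g) = g + 88 = 88 + g)
J(-62, 156) + 34948 = (88 + 156) + 34948 = 244 + 34948 = 35192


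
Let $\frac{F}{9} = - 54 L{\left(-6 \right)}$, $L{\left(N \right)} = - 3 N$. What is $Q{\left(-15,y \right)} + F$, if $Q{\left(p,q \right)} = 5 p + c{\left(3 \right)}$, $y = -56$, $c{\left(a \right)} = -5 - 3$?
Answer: $-8831$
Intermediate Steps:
$c{\left(a \right)} = -8$ ($c{\left(a \right)} = -5 - 3 = -8$)
$Q{\left(p,q \right)} = -8 + 5 p$ ($Q{\left(p,q \right)} = 5 p - 8 = -8 + 5 p$)
$F = -8748$ ($F = 9 \left(- 54 \left(\left(-3\right) \left(-6\right)\right)\right) = 9 \left(\left(-54\right) 18\right) = 9 \left(-972\right) = -8748$)
$Q{\left(-15,y \right)} + F = \left(-8 + 5 \left(-15\right)\right) - 8748 = \left(-8 - 75\right) - 8748 = -83 - 8748 = -8831$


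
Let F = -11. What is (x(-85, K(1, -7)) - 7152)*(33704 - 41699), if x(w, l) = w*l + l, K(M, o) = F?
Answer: 49792860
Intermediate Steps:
K(M, o) = -11
x(w, l) = l + l*w (x(w, l) = l*w + l = l + l*w)
(x(-85, K(1, -7)) - 7152)*(33704 - 41699) = (-11*(1 - 85) - 7152)*(33704 - 41699) = (-11*(-84) - 7152)*(-7995) = (924 - 7152)*(-7995) = -6228*(-7995) = 49792860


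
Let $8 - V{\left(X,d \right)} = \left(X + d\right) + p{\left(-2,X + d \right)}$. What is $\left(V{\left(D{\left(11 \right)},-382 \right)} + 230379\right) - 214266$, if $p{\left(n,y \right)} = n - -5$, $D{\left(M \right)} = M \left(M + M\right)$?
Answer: $16258$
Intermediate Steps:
$D{\left(M \right)} = 2 M^{2}$ ($D{\left(M \right)} = M 2 M = 2 M^{2}$)
$p{\left(n,y \right)} = 5 + n$ ($p{\left(n,y \right)} = n + 5 = 5 + n$)
$V{\left(X,d \right)} = 5 - X - d$ ($V{\left(X,d \right)} = 8 - \left(\left(X + d\right) + \left(5 - 2\right)\right) = 8 - \left(\left(X + d\right) + 3\right) = 8 - \left(3 + X + d\right) = 5 - X - d$)
$\left(V{\left(D{\left(11 \right)},-382 \right)} + 230379\right) - 214266 = \left(\left(5 - 2 \cdot 11^{2} - -382\right) + 230379\right) - 214266 = \left(\left(5 - 2 \cdot 121 + 382\right) + 230379\right) - 214266 = \left(\left(5 - 242 + 382\right) + 230379\right) - 214266 = \left(145 + 230379\right) - 214266 = 230524 - 214266 = 16258$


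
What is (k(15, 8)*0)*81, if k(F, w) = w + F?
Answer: 0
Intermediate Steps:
k(F, w) = F + w
(k(15, 8)*0)*81 = ((15 + 8)*0)*81 = (23*0)*81 = 0*81 = 0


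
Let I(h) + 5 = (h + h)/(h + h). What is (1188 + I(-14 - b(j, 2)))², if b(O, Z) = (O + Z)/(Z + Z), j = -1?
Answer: 1401856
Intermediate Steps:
b(O, Z) = (O + Z)/(2*Z) (b(O, Z) = (O + Z)/((2*Z)) = (O + Z)*(1/(2*Z)) = (O + Z)/(2*Z))
I(h) = -4 (I(h) = -5 + (h + h)/(h + h) = -5 + (2*h)/((2*h)) = -5 + (2*h)*(1/(2*h)) = -5 + 1 = -4)
(1188 + I(-14 - b(j, 2)))² = (1188 - 4)² = 1184² = 1401856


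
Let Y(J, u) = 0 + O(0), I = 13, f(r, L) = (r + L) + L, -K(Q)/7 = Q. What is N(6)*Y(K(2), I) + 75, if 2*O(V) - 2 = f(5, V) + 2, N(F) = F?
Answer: 102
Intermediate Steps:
K(Q) = -7*Q
f(r, L) = r + 2*L (f(r, L) = (L + r) + L = r + 2*L)
O(V) = 9/2 + V (O(V) = 1 + ((5 + 2*V) + 2)/2 = 1 + (7 + 2*V)/2 = 1 + (7/2 + V) = 9/2 + V)
Y(J, u) = 9/2 (Y(J, u) = 0 + (9/2 + 0) = 0 + 9/2 = 9/2)
N(6)*Y(K(2), I) + 75 = 6*(9/2) + 75 = 27 + 75 = 102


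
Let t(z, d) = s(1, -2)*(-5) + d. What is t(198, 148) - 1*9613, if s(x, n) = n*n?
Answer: -9485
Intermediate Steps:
s(x, n) = n**2
t(z, d) = -20 + d (t(z, d) = (-2)**2*(-5) + d = 4*(-5) + d = -20 + d)
t(198, 148) - 1*9613 = (-20 + 148) - 1*9613 = 128 - 9613 = -9485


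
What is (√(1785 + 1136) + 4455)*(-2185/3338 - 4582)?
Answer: -68147693955/3338 - 15296901*√2921/3338 ≈ -2.0663e+7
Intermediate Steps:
(√(1785 + 1136) + 4455)*(-2185/3338 - 4582) = (√2921 + 4455)*(-2185*1/3338 - 4582) = (4455 + √2921)*(-2185/3338 - 4582) = (4455 + √2921)*(-15296901/3338) = -68147693955/3338 - 15296901*√2921/3338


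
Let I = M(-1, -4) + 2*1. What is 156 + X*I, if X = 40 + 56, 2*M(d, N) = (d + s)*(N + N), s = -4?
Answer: 2268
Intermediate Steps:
M(d, N) = N*(-4 + d) (M(d, N) = ((d - 4)*(N + N))/2 = ((-4 + d)*(2*N))/2 = (2*N*(-4 + d))/2 = N*(-4 + d))
X = 96
I = 22 (I = -4*(-4 - 1) + 2*1 = -4*(-5) + 2 = 20 + 2 = 22)
156 + X*I = 156 + 96*22 = 156 + 2112 = 2268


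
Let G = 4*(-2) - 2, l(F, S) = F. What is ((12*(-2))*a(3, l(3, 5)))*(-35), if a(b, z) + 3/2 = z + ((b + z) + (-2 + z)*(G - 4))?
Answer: -5460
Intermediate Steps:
G = -10 (G = -8 - 2 = -10)
a(b, z) = 53/2 + b - 12*z (a(b, z) = -3/2 + (z + ((b + z) + (-2 + z)*(-10 - 4))) = -3/2 + (z + ((b + z) + (-2 + z)*(-14))) = -3/2 + (z + ((b + z) + (28 - 14*z))) = -3/2 + (z + (28 + b - 13*z)) = -3/2 + (28 + b - 12*z) = 53/2 + b - 12*z)
((12*(-2))*a(3, l(3, 5)))*(-35) = ((12*(-2))*(53/2 + 3 - 12*3))*(-35) = -24*(53/2 + 3 - 36)*(-35) = -24*(-13/2)*(-35) = 156*(-35) = -5460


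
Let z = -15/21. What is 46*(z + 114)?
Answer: 36478/7 ≈ 5211.1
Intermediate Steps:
z = -5/7 (z = -15*1/21 = -5/7 ≈ -0.71429)
46*(z + 114) = 46*(-5/7 + 114) = 46*(793/7) = 36478/7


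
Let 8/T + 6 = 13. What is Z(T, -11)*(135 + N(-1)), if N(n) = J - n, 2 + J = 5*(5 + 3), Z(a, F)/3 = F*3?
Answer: -17226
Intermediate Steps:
T = 8/7 (T = 8/(-6 + 13) = 8/7 ≈ 1.1429)
Z(a, F) = 9*F (Z(a, F) = 3*(F*3) = 3*(3*F) = 9*F)
J = 38 (J = -2 + 5*(5 + 3) = -2 + 5*8 = -2 + 40 = 38)
N(n) = 38 - n
Z(T, -11)*(135 + N(-1)) = (9*(-11))*(135 + (38 - 1*(-1))) = -99*(135 + (38 + 1)) = -99*(135 + 39) = -99*174 = -17226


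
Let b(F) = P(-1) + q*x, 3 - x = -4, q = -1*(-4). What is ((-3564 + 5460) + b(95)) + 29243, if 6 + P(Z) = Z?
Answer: 31160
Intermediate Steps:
q = 4
P(Z) = -6 + Z
x = 7 (x = 3 - 1*(-4) = 3 + 4 = 7)
b(F) = 21 (b(F) = (-6 - 1) + 4*7 = -7 + 28 = 21)
((-3564 + 5460) + b(95)) + 29243 = ((-3564 + 5460) + 21) + 29243 = (1896 + 21) + 29243 = 1917 + 29243 = 31160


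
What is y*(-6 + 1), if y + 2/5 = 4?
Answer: -18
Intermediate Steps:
y = 18/5 (y = -⅖ + 4 = 18/5 ≈ 3.6000)
y*(-6 + 1) = 18*(-6 + 1)/5 = (18/5)*(-5) = -18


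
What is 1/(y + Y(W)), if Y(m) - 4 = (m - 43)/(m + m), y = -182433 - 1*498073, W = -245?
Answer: -245/166722846 ≈ -1.4695e-6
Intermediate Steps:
y = -680506 (y = -182433 - 498073 = -680506)
Y(m) = 4 + (-43 + m)/(2*m) (Y(m) = 4 + (m - 43)/(m + m) = 4 + (-43 + m)/((2*m)) = 4 + (-43 + m)*(1/(2*m)) = 4 + (-43 + m)/(2*m))
1/(y + Y(W)) = 1/(-680506 + (1/2)*(-43 + 9*(-245))/(-245)) = 1/(-680506 + (1/2)*(-1/245)*(-43 - 2205)) = 1/(-680506 + (1/2)*(-1/245)*(-2248)) = 1/(-680506 + 1124/245) = 1/(-166722846/245) = -245/166722846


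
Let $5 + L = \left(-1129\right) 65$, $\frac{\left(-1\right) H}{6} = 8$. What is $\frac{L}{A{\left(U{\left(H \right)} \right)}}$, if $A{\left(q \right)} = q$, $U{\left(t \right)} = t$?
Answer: $\frac{36695}{24} \approx 1529.0$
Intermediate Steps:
$H = -48$ ($H = \left(-6\right) 8 = -48$)
$L = -73390$ ($L = -5 - 73385 = -73390$)
$\frac{L}{A{\left(U{\left(H \right)} \right)}} = - \frac{73390}{-48} = \left(-73390\right) \left(- \frac{1}{48}\right) = \frac{36695}{24}$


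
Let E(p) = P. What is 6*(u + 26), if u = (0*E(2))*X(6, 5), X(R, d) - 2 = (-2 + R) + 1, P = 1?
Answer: 156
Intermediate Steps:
E(p) = 1
X(R, d) = 1 + R (X(R, d) = 2 + ((-2 + R) + 1) = 2 + (-1 + R) = 1 + R)
u = 0 (u = (0*1)*(1 + 6) = 0*7 = 0)
6*(u + 26) = 6*(0 + 26) = 6*26 = 156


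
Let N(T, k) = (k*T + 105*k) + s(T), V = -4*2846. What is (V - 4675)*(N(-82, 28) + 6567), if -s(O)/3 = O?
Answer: -119751963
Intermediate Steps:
s(O) = -3*O
V = -11384
N(T, k) = -3*T + 105*k + T*k (N(T, k) = (k*T + 105*k) - 3*T = (T*k + 105*k) - 3*T = (105*k + T*k) - 3*T = -3*T + 105*k + T*k)
(V - 4675)*(N(-82, 28) + 6567) = (-11384 - 4675)*((-3*(-82) + 105*28 - 82*28) + 6567) = -16059*((246 + 2940 - 2296) + 6567) = -16059*(890 + 6567) = -16059*7457 = -119751963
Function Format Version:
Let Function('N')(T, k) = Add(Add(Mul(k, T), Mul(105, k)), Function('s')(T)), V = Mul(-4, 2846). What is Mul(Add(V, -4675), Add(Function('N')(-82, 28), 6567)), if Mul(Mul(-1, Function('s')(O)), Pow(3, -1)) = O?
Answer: -119751963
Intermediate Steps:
Function('s')(O) = Mul(-3, O)
V = -11384
Function('N')(T, k) = Add(Mul(-3, T), Mul(105, k), Mul(T, k)) (Function('N')(T, k) = Add(Add(Mul(k, T), Mul(105, k)), Mul(-3, T)) = Add(Add(Mul(T, k), Mul(105, k)), Mul(-3, T)) = Add(Add(Mul(105, k), Mul(T, k)), Mul(-3, T)) = Add(Mul(-3, T), Mul(105, k), Mul(T, k)))
Mul(Add(V, -4675), Add(Function('N')(-82, 28), 6567)) = Mul(Add(-11384, -4675), Add(Add(Mul(-3, -82), Mul(105, 28), Mul(-82, 28)), 6567)) = Mul(-16059, Add(Add(246, 2940, -2296), 6567)) = Mul(-16059, Add(890, 6567)) = Mul(-16059, 7457) = -119751963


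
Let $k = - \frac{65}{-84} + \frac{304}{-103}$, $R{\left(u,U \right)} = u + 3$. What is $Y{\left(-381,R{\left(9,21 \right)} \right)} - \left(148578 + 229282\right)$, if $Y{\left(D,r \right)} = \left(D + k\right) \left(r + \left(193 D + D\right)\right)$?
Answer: $\frac{40289097081}{1442} \approx 2.794 \cdot 10^{7}$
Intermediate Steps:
$R{\left(u,U \right)} = 3 + u$
$k = - \frac{18841}{8652}$ ($k = \left(-65\right) \left(- \frac{1}{84}\right) + 304 \left(- \frac{1}{103}\right) = \frac{65}{84} - \frac{304}{103} = - \frac{18841}{8652} \approx -2.1776$)
$Y{\left(D,r \right)} = \left(- \frac{18841}{8652} + D\right) \left(r + 194 D\right)$ ($Y{\left(D,r \right)} = \left(D - \frac{18841}{8652}\right) \left(r + \left(193 D + D\right)\right) = \left(- \frac{18841}{8652} + D\right) \left(r + 194 D\right)$)
$Y{\left(-381,R{\left(9,21 \right)} \right)} - \left(148578 + 229282\right) = \left(194 \left(-381\right)^{2} - - \frac{232102279}{1442} - \frac{18841 \left(3 + 9\right)}{8652} - 381 \left(3 + 9\right)\right) - \left(148578 + 229282\right) = \left(194 \cdot 145161 + \frac{232102279}{1442} - \frac{18841}{721} - 4572\right) - 377860 = \left(28161234 + \frac{232102279}{1442} - \frac{18841}{721} - 4572\right) - 377860 = \frac{40833971201}{1442} - 377860 = \frac{40289097081}{1442}$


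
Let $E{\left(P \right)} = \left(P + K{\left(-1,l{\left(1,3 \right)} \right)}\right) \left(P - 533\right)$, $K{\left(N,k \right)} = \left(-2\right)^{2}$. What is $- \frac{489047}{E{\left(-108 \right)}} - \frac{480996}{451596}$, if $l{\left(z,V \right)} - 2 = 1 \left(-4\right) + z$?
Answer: $- \frac{1621261451}{192982024} \approx -8.4011$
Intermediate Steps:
$l{\left(z,V \right)} = -2 + z$ ($l{\left(z,V \right)} = 2 + \left(1 \left(-4\right) + z\right) = 2 + \left(-4 + z\right) = -2 + z$)
$K{\left(N,k \right)} = 4$
$E{\left(P \right)} = \left(-533 + P\right) \left(4 + P\right)$ ($E{\left(P \right)} = \left(P + 4\right) \left(P - 533\right) = \left(4 + P\right) \left(-533 + P\right) = \left(-533 + P\right) \left(4 + P\right)$)
$- \frac{489047}{E{\left(-108 \right)}} - \frac{480996}{451596} = - \frac{489047}{-2132 + \left(-108\right)^{2} - -57132} - \frac{480996}{451596} = - \frac{489047}{-2132 + 11664 + 57132} - \frac{40083}{37633} = - \frac{489047}{66664} - \frac{40083}{37633} = \left(-489047\right) \frac{1}{66664} - \frac{40083}{37633} = - \frac{37619}{5128} - \frac{40083}{37633} = - \frac{1621261451}{192982024}$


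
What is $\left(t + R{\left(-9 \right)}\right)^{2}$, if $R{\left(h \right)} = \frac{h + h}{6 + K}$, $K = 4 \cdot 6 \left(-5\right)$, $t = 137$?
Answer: $\frac{6791236}{361} \approx 18812.0$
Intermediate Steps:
$K = -120$ ($K = 24 \left(-5\right) = -120$)
$R{\left(h \right)} = - \frac{h}{57}$ ($R{\left(h \right)} = \frac{h + h}{6 - 120} = \frac{2 h}{-114} = 2 h \left(- \frac{1}{114}\right) = - \frac{h}{57}$)
$\left(t + R{\left(-9 \right)}\right)^{2} = \left(137 - - \frac{3}{19}\right)^{2} = \left(137 + \frac{3}{19}\right)^{2} = \left(\frac{2606}{19}\right)^{2} = \frac{6791236}{361}$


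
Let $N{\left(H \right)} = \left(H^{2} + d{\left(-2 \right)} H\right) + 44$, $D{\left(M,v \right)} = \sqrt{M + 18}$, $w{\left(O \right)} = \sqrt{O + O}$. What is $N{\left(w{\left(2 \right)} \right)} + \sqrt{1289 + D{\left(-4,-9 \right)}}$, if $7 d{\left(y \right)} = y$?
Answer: $\frac{332}{7} + \sqrt{1289 + \sqrt{14}} \approx 83.383$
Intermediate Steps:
$w{\left(O \right)} = \sqrt{2} \sqrt{O}$ ($w{\left(O \right)} = \sqrt{2 O} = \sqrt{2} \sqrt{O}$)
$d{\left(y \right)} = \frac{y}{7}$
$D{\left(M,v \right)} = \sqrt{18 + M}$
$N{\left(H \right)} = 44 + H^{2} - \frac{2 H}{7}$ ($N{\left(H \right)} = \left(H^{2} + \frac{1}{7} \left(-2\right) H\right) + 44 = \left(H^{2} - \frac{2 H}{7}\right) + 44 = 44 + H^{2} - \frac{2 H}{7}$)
$N{\left(w{\left(2 \right)} \right)} + \sqrt{1289 + D{\left(-4,-9 \right)}} = \left(44 + \left(\sqrt{2} \sqrt{2}\right)^{2} - \frac{2 \sqrt{2} \sqrt{2}}{7}\right) + \sqrt{1289 + \sqrt{18 - 4}} = \left(44 + 2^{2} - \frac{4}{7}\right) + \sqrt{1289 + \sqrt{14}} = \left(44 + 4 - \frac{4}{7}\right) + \sqrt{1289 + \sqrt{14}} = \frac{332}{7} + \sqrt{1289 + \sqrt{14}}$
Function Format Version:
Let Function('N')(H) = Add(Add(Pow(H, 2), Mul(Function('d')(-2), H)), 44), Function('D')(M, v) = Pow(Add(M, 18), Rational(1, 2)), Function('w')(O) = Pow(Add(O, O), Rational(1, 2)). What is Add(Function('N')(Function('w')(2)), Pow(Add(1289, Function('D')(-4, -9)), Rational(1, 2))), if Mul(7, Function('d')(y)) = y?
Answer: Add(Rational(332, 7), Pow(Add(1289, Pow(14, Rational(1, 2))), Rational(1, 2))) ≈ 83.383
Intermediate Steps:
Function('w')(O) = Mul(Pow(2, Rational(1, 2)), Pow(O, Rational(1, 2))) (Function('w')(O) = Pow(Mul(2, O), Rational(1, 2)) = Mul(Pow(2, Rational(1, 2)), Pow(O, Rational(1, 2))))
Function('d')(y) = Mul(Rational(1, 7), y)
Function('D')(M, v) = Pow(Add(18, M), Rational(1, 2))
Function('N')(H) = Add(44, Pow(H, 2), Mul(Rational(-2, 7), H)) (Function('N')(H) = Add(Add(Pow(H, 2), Mul(Mul(Rational(1, 7), -2), H)), 44) = Add(Add(Pow(H, 2), Mul(Rational(-2, 7), H)), 44) = Add(44, Pow(H, 2), Mul(Rational(-2, 7), H)))
Add(Function('N')(Function('w')(2)), Pow(Add(1289, Function('D')(-4, -9)), Rational(1, 2))) = Add(Add(44, Pow(Mul(Pow(2, Rational(1, 2)), Pow(2, Rational(1, 2))), 2), Mul(Rational(-2, 7), Mul(Pow(2, Rational(1, 2)), Pow(2, Rational(1, 2))))), Pow(Add(1289, Pow(Add(18, -4), Rational(1, 2))), Rational(1, 2))) = Add(Add(44, Pow(2, 2), Mul(Rational(-2, 7), 2)), Pow(Add(1289, Pow(14, Rational(1, 2))), Rational(1, 2))) = Add(Add(44, 4, Rational(-4, 7)), Pow(Add(1289, Pow(14, Rational(1, 2))), Rational(1, 2))) = Add(Rational(332, 7), Pow(Add(1289, Pow(14, Rational(1, 2))), Rational(1, 2)))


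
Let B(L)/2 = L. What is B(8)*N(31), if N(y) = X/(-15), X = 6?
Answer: -32/5 ≈ -6.4000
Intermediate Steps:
N(y) = -⅖ (N(y) = 6/(-15) = 6*(-1/15) = -⅖)
B(L) = 2*L
B(8)*N(31) = (2*8)*(-⅖) = 16*(-⅖) = -32/5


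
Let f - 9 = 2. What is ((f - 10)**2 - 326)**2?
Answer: 105625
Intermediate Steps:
f = 11 (f = 9 + 2 = 11)
((f - 10)**2 - 326)**2 = ((11 - 10)**2 - 326)**2 = (1**2 - 326)**2 = (1 - 326)**2 = (-325)**2 = 105625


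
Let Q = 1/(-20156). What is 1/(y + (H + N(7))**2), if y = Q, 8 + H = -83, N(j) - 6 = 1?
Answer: 20156/142220735 ≈ 0.00014172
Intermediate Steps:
N(j) = 7 (N(j) = 6 + 1 = 7)
H = -91 (H = -8 - 83 = -91)
Q = -1/20156 ≈ -4.9613e-5
y = -1/20156 ≈ -4.9613e-5
1/(y + (H + N(7))**2) = 1/(-1/20156 + (-91 + 7)**2) = 1/(-1/20156 + (-84)**2) = 1/(-1/20156 + 7056) = 1/(142220735/20156) = 20156/142220735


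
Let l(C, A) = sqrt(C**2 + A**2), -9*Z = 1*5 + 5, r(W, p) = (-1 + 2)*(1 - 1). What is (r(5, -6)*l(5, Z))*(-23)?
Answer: 0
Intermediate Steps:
r(W, p) = 0 (r(W, p) = 1*0 = 0)
Z = -10/9 (Z = -(1*5 + 5)/9 = -(5 + 5)/9 = -1/9*10 = -10/9 ≈ -1.1111)
l(C, A) = sqrt(A**2 + C**2)
(r(5, -6)*l(5, Z))*(-23) = (0*sqrt((-10/9)**2 + 5**2))*(-23) = (0*sqrt(100/81 + 25))*(-23) = (0*sqrt(2125/81))*(-23) = (0*(5*sqrt(85)/9))*(-23) = 0*(-23) = 0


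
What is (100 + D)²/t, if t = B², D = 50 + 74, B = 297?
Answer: 50176/88209 ≈ 0.56883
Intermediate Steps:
D = 124
t = 88209 (t = 297² = 88209)
(100 + D)²/t = (100 + 124)²/88209 = 224²*(1/88209) = 50176*(1/88209) = 50176/88209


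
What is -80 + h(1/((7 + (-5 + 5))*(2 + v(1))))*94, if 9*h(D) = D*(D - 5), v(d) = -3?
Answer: -3544/49 ≈ -72.327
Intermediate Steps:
h(D) = D*(-5 + D)/9 (h(D) = (D*(D - 5))/9 = (D*(-5 + D))/9 = D*(-5 + D)/9)
-80 + h(1/((7 + (-5 + 5))*(2 + v(1))))*94 = -80 + ((-5 + 1/((7 + (-5 + 5))*(2 - 3)))/(9*(((7 + (-5 + 5))*(2 - 3)))))*94 = -80 + ((-5 + 1/((7 + 0)*(-1)))/(9*(((7 + 0)*(-1)))))*94 = -80 + ((-5 + 1/(7*(-1)))/(9*((7*(-1)))))*94 = -80 + ((1/9)*(-5 + 1/(-7))/(-7))*94 = -80 + ((1/9)*(-1/7)*(-5 - 1/7))*94 = -80 + ((1/9)*(-1/7)*(-36/7))*94 = -80 + (4/49)*94 = -80 + 376/49 = -3544/49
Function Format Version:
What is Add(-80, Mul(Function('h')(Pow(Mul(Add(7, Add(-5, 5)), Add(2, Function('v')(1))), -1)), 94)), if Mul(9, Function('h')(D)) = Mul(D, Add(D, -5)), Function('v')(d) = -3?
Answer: Rational(-3544, 49) ≈ -72.327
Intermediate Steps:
Function('h')(D) = Mul(Rational(1, 9), D, Add(-5, D)) (Function('h')(D) = Mul(Rational(1, 9), Mul(D, Add(D, -5))) = Mul(Rational(1, 9), Mul(D, Add(-5, D))) = Mul(Rational(1, 9), D, Add(-5, D)))
Add(-80, Mul(Function('h')(Pow(Mul(Add(7, Add(-5, 5)), Add(2, Function('v')(1))), -1)), 94)) = Add(-80, Mul(Mul(Rational(1, 9), Pow(Mul(Add(7, Add(-5, 5)), Add(2, -3)), -1), Add(-5, Pow(Mul(Add(7, Add(-5, 5)), Add(2, -3)), -1))), 94)) = Add(-80, Mul(Mul(Rational(1, 9), Pow(Mul(Add(7, 0), -1), -1), Add(-5, Pow(Mul(Add(7, 0), -1), -1))), 94)) = Add(-80, Mul(Mul(Rational(1, 9), Pow(Mul(7, -1), -1), Add(-5, Pow(Mul(7, -1), -1))), 94)) = Add(-80, Mul(Mul(Rational(1, 9), Pow(-7, -1), Add(-5, Pow(-7, -1))), 94)) = Add(-80, Mul(Mul(Rational(1, 9), Rational(-1, 7), Add(-5, Rational(-1, 7))), 94)) = Add(-80, Mul(Mul(Rational(1, 9), Rational(-1, 7), Rational(-36, 7)), 94)) = Add(-80, Mul(Rational(4, 49), 94)) = Add(-80, Rational(376, 49)) = Rational(-3544, 49)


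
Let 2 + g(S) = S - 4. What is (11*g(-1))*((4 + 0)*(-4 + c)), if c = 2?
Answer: 616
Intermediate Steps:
g(S) = -6 + S (g(S) = -2 + (S - 4) = -2 + (-4 + S) = -6 + S)
(11*g(-1))*((4 + 0)*(-4 + c)) = (11*(-6 - 1))*((4 + 0)*(-4 + 2)) = (11*(-7))*(4*(-2)) = -77*(-8) = 616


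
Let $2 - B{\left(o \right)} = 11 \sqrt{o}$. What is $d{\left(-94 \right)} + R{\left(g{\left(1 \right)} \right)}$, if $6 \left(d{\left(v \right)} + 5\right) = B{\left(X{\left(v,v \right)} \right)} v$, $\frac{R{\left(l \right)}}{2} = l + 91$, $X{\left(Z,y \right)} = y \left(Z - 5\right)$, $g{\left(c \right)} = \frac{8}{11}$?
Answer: $\frac{4855}{33} + 517 \sqrt{1034} \approx 16772.0$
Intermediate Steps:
$g{\left(c \right)} = \frac{8}{11}$ ($g{\left(c \right)} = 8 \cdot \frac{1}{11} = \frac{8}{11}$)
$X{\left(Z,y \right)} = y \left(-5 + Z\right)$
$B{\left(o \right)} = 2 - 11 \sqrt{o}$
$R{\left(l \right)} = 182 + 2 l$ ($R{\left(l \right)} = 2 \left(l + 91\right) = 2 \left(91 + l\right) = 182 + 2 l$)
$d{\left(v \right)} = -5 + \frac{v \left(2 - 11 \sqrt{v \left(-5 + v\right)}\right)}{6}$ ($d{\left(v \right)} = -5 + \frac{\left(2 - 11 \sqrt{v \left(-5 + v\right)}\right) v}{6} = -5 + \frac{v \left(2 - 11 \sqrt{v \left(-5 + v\right)}\right)}{6}$)
$d{\left(-94 \right)} + R{\left(g{\left(1 \right)} \right)} = \left(-5 - - \frac{47 \left(-2 + 11 \sqrt{- 94 \left(-5 - 94\right)}\right)}{3}\right) + \left(182 + 2 \cdot \frac{8}{11}\right) = \left(-5 - - \frac{47 \left(-2 + 11 \sqrt{\left(-94\right) \left(-99\right)}\right)}{3}\right) + \left(182 + \frac{16}{11}\right) = \left(-5 - - \frac{47 \left(-2 + 11 \sqrt{9306}\right)}{3}\right) + \frac{2018}{11} = \left(-5 - - \frac{47 \left(-2 + 11 \cdot 3 \sqrt{1034}\right)}{3}\right) + \frac{2018}{11} = \left(-5 - - \frac{47 \left(-2 + 33 \sqrt{1034}\right)}{3}\right) + \frac{2018}{11} = \left(-5 - \left(\frac{94}{3} - 517 \sqrt{1034}\right)\right) + \frac{2018}{11} = \left(- \frac{109}{3} + 517 \sqrt{1034}\right) + \frac{2018}{11} = \frac{4855}{33} + 517 \sqrt{1034}$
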